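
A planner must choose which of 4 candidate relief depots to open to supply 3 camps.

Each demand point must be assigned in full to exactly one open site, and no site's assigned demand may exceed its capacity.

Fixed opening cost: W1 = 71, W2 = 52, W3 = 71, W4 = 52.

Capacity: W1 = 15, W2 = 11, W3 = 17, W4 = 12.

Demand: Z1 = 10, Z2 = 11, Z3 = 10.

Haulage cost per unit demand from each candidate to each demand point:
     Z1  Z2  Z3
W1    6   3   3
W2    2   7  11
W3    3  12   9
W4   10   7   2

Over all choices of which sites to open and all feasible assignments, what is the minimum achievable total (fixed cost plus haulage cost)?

248

Open {W1, W2, W4}; cheapest assignment that respects the capacities:
  W1 (cap 15, load 11): Z2 — cost 11×3 = 33
  W2 (cap 11, load 10): Z1 — cost 10×2 = 20
  W4 (cap 12, load 10): Z3 — cost 10×2 = 20
  Shipping 73, fixed 175 → total 248.
  Any other capacity-feasible assignment to {W1, W2, W4} ships for at least 73.
Compare {W1, W3, W4}: its best feasible assignment gives total 277.
Compare {W2, W3, W4}: its best feasible assignment gives total 302.
Every other set of open sites that can feasibly serve all demand totals ≥ 277 even under its best assignment. Minimum: 248.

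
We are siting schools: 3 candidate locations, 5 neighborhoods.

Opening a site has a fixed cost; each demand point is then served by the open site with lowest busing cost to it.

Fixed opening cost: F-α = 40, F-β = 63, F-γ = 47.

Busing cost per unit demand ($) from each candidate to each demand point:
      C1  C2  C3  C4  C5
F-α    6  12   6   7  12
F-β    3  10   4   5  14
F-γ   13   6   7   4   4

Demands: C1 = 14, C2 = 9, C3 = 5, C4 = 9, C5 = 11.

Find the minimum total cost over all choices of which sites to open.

Open {F-β, F-γ}: assign each demand point to its cheapest open site.
  C1→F-β 14×3=42, C2→F-γ 9×6=54, C3→F-β 5×4=20, C4→F-γ 9×4=36, C5→F-γ 11×4=44
  busing cost 196, fixed 110 → total 306.
Compare {F-α, F-γ}: busing cost 248 + fixed 87 = 335.
Compare {F-α, F-β, F-γ}: busing cost 196 + fixed 150 = 346.
Compare {F-γ}: busing cost 351 + fixed 47 = 398.
All other subsets cost ≥ 335. Minimum total cost: 306.

306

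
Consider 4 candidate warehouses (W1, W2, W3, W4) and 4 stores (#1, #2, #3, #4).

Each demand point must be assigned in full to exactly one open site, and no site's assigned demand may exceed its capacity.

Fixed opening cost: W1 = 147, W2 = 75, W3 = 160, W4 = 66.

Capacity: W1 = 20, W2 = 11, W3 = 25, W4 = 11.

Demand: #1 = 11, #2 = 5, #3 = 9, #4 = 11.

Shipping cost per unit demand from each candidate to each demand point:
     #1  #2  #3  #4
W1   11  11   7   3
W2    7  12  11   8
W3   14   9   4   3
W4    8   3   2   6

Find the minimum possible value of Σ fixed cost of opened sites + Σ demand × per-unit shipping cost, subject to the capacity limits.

Open {W2, W3}; cheapest assignment that respects the capacities:
  W2 (cap 11, load 11): #1 — cost 11×7 = 77
  W3 (cap 25, load 25): #2, #3, #4 — cost 5×9 + 9×4 + 11×3 = 114
  Shipping 191, fixed 235 → total 426.
  Any other capacity-feasible assignment to {W2, W3} ships for at least 191.
Compare {W3, W4}: its best feasible assignment gives total 428.
Compare {W2, W3, W4}: its best feasible assignment gives total 462.
Every other set of open sites that can feasibly serve all demand totals ≥ 428 even under its best assignment. Minimum: 426.

426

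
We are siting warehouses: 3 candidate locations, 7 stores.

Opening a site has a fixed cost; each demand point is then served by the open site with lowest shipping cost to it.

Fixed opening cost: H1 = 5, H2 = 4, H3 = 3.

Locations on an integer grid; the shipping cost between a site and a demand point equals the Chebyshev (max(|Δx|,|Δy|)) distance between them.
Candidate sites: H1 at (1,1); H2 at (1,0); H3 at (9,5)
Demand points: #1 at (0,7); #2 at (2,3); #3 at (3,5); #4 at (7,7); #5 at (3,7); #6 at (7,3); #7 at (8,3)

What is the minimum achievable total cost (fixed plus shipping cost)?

32

Open {H1, H3}: assign each demand point to its cheapest open site.
  #1→H1 6, #2→H1 2, #3→H1 4, #4→H3 2, #5→H1 6, #6→H3 2, #7→H3 2
  shipping cost 24, fixed 8 → total 32.
Compare {H2, H3}: shipping cost 27 + fixed 7 = 34.
Compare {H1, H2, H3}: shipping cost 24 + fixed 12 = 36.
Compare {H3}: shipping cost 34 + fixed 3 = 37.
All other subsets cost ≥ 34. Minimum total cost: 32.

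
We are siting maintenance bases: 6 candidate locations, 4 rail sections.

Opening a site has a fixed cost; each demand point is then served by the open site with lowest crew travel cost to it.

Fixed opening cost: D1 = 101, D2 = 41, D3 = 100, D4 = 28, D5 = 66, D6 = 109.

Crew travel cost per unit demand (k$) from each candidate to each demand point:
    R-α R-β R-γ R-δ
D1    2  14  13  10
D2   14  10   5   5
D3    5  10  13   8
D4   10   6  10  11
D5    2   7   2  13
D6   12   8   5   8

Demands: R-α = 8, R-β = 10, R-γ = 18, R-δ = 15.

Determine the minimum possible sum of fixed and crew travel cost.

Open {D2, D5}: assign each demand point to its cheapest open site.
  R-α→D5 8×2=16, R-β→D5 10×7=70, R-γ→D5 18×2=36, R-δ→D2 15×5=75
  crew travel cost 197, fixed 107 → total 304.
Compare {D2, D4, D5}: crew travel cost 187 + fixed 135 = 322.
Compare {D4, D5}: crew travel cost 277 + fixed 94 = 371.
Compare {D2, D4}: crew travel cost 305 + fixed 69 = 374.
All other subsets cost ≥ 322. Minimum total cost: 304.

304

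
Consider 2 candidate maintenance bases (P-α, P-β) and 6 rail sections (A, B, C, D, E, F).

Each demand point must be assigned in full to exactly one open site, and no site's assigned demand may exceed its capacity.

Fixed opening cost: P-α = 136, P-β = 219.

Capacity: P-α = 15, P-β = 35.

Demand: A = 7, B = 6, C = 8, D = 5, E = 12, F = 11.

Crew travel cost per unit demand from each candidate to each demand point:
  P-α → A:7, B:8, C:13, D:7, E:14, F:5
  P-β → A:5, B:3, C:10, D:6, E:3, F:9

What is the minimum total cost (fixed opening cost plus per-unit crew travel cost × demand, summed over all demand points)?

Open {P-α, P-β}; cheapest assignment that respects the capacities:
  P-α (cap 15, load 15): A, C — cost 7×7 + 8×13 = 153
  P-β (cap 35, load 34): B, D, E, F — cost 6×3 + 5×6 + 12×3 + 11×9 = 183
  Shipping 336, fixed 355 → total 691.
  Any other capacity-feasible assignment to {P-α, P-β} ships for at least 336.
Total demand is 49 and no other set of sites has combined capacity ≥ 49, so {P-α, P-β} is the only feasible choice of open sites. Minimum: 691.

691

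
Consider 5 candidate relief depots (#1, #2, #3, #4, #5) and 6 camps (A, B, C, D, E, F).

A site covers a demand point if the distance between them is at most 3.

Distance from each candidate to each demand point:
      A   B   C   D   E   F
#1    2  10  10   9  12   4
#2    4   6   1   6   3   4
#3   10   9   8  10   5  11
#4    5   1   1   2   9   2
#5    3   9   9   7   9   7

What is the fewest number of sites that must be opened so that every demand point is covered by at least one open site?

3

Coverage sets (demand points within 3 of each site):
  #1: {A}
  #2: {C, E}
  #3: {}
  #4: {B, C, D, F}
  #5: {A}
No 2 sites suffice: every size-2 union leaves at least one demand point uncovered.
But {#1, #2, #4} covers everything, so the minimum is 3.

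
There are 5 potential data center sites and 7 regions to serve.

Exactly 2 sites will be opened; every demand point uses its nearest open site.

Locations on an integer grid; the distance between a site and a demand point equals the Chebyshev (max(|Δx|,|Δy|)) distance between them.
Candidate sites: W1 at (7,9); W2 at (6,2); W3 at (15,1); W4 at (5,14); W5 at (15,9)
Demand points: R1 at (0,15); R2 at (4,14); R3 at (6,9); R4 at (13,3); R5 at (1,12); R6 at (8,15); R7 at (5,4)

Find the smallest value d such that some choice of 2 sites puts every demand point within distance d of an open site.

Open {W1, W4}.
  Farthest demand point is R4 at distance 6 (to W1); all others are ≤ 6.
With {W1, W2} the worst case is 7.
With {W1, W3} the worst case is 7.
No size-2 selection achieves below 6.

6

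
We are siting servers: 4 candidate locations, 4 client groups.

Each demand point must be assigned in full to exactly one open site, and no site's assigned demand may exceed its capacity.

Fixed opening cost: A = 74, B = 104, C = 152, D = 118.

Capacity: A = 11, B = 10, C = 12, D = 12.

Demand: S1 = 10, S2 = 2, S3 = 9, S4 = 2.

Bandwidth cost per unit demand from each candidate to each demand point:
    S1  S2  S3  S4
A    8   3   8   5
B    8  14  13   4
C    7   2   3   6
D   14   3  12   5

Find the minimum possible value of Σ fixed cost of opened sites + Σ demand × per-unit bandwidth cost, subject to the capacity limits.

382

Open {A, C}; cheapest assignment that respects the capacities:
  A (cap 11, load 11): S3, S4 — cost 9×8 + 2×5 = 82
  C (cap 12, load 12): S1, S2 — cost 10×7 + 2×2 = 74
  Shipping 156, fixed 226 → total 382.
  Any other capacity-feasible assignment to {A, C} ships for at least 156.
Compare {A, D}: its best feasible assignment gives total 420.
Compare {A, B, C}: its best feasible assignment gives total 449.
Every other set of open sites that can feasibly serve all demand totals ≥ 420 even under its best assignment. Minimum: 382.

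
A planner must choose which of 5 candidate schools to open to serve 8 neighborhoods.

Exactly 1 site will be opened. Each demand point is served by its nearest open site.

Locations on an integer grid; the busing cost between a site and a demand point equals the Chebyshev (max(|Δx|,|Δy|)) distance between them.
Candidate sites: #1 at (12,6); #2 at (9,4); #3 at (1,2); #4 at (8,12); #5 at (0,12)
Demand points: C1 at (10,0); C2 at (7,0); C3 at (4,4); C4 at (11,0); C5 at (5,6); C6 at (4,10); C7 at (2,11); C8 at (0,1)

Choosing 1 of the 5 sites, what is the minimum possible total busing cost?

43

Open {#2}.
  C1→#2 4, C2→#2 4, C3→#2 5, C4→#2 4, C5→#2 4, C6→#2 6, C7→#2 7, C8→#2 9  ⇒ total 43.
Compare {#3}: total 50.
Compare {#1}: total 63.
No size-1 selection does better; minimum is 43.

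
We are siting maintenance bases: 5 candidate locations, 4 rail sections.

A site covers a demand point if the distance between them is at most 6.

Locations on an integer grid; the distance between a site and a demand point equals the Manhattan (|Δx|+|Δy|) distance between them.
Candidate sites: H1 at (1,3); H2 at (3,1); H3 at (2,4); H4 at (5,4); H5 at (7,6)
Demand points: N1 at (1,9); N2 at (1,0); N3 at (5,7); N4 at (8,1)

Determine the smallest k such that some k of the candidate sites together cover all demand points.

2

Coverage sets (demand points within 6 of each site):
  H1: {N1, N2}
  H2: {N2, N4}
  H3: {N1, N2, N3}
  H4: {N3, N4}
  H5: {N3, N4}
No single site covers all 4 demand points.
But {H1, H4} covers everything, so the minimum is 2.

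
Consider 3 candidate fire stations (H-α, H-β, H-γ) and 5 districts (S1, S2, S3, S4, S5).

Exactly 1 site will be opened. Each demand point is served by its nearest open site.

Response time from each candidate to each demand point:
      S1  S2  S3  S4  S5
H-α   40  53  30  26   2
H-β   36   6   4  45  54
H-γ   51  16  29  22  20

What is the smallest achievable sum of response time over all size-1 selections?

Open {H-γ}.
  S1→H-γ 51, S2→H-γ 16, S3→H-γ 29, S4→H-γ 22, S5→H-γ 20  ⇒ total 138.
Compare {H-β}: total 145.
Compare {H-α}: total 151.

138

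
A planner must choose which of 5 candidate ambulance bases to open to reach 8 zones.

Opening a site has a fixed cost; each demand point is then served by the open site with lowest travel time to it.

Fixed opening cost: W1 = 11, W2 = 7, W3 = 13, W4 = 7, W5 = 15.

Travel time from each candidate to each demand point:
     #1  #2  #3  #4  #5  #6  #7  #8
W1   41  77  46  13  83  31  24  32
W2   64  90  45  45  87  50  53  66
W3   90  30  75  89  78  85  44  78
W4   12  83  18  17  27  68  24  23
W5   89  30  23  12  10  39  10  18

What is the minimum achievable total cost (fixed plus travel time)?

Open {W4, W5}: assign each demand point to its cheapest open site.
  #1→W4 12, #2→W5 30, #3→W4 18, #4→W5 12, #5→W5 10, #6→W5 39, #7→W5 10, #8→W5 18
  travel time 149, fixed 22 → total 171.
Compare {W1, W4, W5}: travel time 141 + fixed 33 = 174.
Compare {W2, W4, W5}: travel time 149 + fixed 29 = 178.
Compare {W1, W2, W4, W5}: travel time 141 + fixed 40 = 181.
All other subsets cost ≥ 174. Minimum total cost: 171.

171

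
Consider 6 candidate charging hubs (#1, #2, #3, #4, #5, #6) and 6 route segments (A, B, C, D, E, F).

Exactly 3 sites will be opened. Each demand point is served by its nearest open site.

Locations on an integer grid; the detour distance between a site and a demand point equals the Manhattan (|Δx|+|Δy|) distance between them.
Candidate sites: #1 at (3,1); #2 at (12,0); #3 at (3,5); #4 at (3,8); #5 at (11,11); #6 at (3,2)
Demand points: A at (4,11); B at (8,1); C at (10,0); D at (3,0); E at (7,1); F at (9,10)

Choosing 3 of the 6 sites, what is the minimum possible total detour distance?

22

Open {#1, #2, #5}.
  A→#5 7, B→#1 5, C→#2 2, D→#1 1, E→#1 4, F→#5 3  ⇒ total 22.
Compare {#1, #2, #4}: total 24.
Compare {#2, #5, #6}: total 24.
No size-3 selection does better; minimum is 22.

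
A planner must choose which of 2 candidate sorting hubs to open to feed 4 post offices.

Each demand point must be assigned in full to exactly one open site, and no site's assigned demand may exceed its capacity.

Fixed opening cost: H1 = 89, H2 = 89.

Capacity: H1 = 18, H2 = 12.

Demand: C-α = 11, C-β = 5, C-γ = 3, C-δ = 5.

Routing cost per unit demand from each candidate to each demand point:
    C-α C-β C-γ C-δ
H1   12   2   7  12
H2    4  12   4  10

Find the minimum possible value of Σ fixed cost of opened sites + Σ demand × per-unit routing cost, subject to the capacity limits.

313

Open {H1, H2}; cheapest assignment that respects the capacities:
  H1 (cap 18, load 13): C-β, C-γ, C-δ — cost 5×2 + 3×7 + 5×12 = 91
  H2 (cap 12, load 11): C-α — cost 11×4 = 44
  Shipping 135, fixed 178 → total 313.
  Any other capacity-feasible assignment to {H1, H2} ships for at least 135.
Total demand is 24 and no other set of sites has combined capacity ≥ 24, so {H1, H2} is the only feasible choice of open sites. Minimum: 313.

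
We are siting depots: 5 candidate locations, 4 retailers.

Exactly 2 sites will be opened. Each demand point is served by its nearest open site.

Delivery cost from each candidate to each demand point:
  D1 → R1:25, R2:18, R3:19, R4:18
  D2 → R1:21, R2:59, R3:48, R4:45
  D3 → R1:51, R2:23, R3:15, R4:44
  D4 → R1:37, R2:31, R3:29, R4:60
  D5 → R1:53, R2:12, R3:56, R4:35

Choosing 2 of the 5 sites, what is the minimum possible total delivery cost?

74

Open {D1, D5}.
  R1→D1 25, R2→D5 12, R3→D1 19, R4→D1 18  ⇒ total 74.
Compare {D1, D2}: total 76.
Compare {D1, D3}: total 76.
No size-2 selection does better; minimum is 74.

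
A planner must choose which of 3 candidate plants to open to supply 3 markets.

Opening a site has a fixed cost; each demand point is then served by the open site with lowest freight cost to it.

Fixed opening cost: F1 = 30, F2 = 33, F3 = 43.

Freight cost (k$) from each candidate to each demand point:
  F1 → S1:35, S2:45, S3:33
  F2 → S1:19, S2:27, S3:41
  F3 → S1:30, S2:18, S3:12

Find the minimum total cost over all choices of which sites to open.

Open {F3}: assign each demand point to its cheapest open site.
  S1→F3 30, S2→F3 18, S3→F3 12
  freight cost 60, fixed 43 → total 103.
Compare {F2}: freight cost 87 + fixed 33 = 120.
Compare {F2, F3}: freight cost 49 + fixed 76 = 125.
Compare {F1, F3}: freight cost 60 + fixed 73 = 133.
All other subsets cost ≥ 120. Minimum total cost: 103.

103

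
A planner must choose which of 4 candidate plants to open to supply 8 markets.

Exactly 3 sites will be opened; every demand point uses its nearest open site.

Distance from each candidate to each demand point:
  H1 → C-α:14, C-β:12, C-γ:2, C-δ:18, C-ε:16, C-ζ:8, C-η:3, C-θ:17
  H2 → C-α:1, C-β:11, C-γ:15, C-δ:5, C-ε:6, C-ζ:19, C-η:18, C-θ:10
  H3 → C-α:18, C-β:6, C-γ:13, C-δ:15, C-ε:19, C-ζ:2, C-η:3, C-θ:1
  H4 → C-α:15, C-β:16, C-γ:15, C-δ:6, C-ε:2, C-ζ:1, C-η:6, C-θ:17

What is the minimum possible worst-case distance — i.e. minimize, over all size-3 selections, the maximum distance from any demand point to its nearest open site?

Open {H1, H2, H3}.
  Farthest demand point is C-β at distance 6 (to H3); all others are ≤ 6.
With {H1, H2, H4} the worst case is 11.
With {H2, H3, H4} the worst case is 13.
No size-3 selection achieves below 6.

6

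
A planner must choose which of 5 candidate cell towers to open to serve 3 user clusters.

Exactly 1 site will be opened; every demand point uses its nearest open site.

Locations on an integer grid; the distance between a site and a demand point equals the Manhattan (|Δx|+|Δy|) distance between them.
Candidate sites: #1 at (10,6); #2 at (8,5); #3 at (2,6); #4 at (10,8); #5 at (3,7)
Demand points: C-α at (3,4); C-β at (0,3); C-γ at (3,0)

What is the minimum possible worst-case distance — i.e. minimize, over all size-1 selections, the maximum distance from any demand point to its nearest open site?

7

Open {#3}.
  Farthest demand point is C-γ at distance 7 (to #3); all others are ≤ 7.
With {#5} the worst case is 7.
With {#2} the worst case is 10.
No size-1 selection achieves below 7.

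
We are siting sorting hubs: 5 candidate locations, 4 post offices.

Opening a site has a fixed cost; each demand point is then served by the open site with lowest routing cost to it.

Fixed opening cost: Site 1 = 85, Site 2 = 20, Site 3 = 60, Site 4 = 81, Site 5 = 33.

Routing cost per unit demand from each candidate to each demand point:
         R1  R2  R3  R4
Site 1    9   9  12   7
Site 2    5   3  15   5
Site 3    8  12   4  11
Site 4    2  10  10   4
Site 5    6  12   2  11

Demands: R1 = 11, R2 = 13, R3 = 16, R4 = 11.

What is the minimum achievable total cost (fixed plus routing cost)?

234

Open {Site 2, Site 5}: assign each demand point to its cheapest open site.
  R1→Site 2 11×5=55, R2→Site 2 13×3=39, R3→Site 5 16×2=32, R4→Site 2 11×5=55
  routing cost 181, fixed 53 → total 234.
Compare {Site 2, Site 4, Site 5}: routing cost 137 + fixed 134 = 271.
Compare {Site 2, Site 3}: routing cost 213 + fixed 80 = 293.
Compare {Site 2, Site 3, Site 5}: routing cost 181 + fixed 113 = 294.
All other subsets cost ≥ 271. Minimum total cost: 234.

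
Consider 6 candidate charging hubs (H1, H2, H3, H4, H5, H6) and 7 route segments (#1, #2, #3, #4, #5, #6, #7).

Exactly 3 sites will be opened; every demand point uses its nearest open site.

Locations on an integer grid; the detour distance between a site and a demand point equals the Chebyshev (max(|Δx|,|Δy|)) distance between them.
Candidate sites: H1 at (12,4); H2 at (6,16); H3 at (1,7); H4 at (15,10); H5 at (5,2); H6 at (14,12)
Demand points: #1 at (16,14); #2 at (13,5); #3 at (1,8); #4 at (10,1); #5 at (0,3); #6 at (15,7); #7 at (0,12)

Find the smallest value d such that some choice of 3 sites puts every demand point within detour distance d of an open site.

Open {H1, H3, H4}.
  Farthest demand point is #7 at detour distance 5 (to H3); all others are ≤ 5.
With {H1, H3, H6} the worst case is 5.
With {H3, H4, H5} the worst case is 5.
No size-3 selection achieves below 5.

5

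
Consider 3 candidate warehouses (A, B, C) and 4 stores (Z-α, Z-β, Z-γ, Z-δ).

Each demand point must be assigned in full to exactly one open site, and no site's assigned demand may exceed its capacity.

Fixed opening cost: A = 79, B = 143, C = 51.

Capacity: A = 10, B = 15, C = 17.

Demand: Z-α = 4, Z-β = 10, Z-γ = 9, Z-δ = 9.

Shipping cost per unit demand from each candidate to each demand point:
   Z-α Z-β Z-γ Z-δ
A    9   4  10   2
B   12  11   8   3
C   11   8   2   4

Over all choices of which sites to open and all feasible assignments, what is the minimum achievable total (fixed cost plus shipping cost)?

Open {A, B, C}; cheapest assignment that respects the capacities:
  A (cap 10, load 10): Z-β — cost 10×4 = 40
  B (cap 15, load 9): Z-δ — cost 9×3 = 27
  C (cap 17, load 13): Z-α, Z-γ — cost 4×11 + 9×2 = 62
  Shipping 129, fixed 273 → total 402.
  Any other capacity-feasible assignment to {A, B, C} ships for at least 129.
Total demand is 32; every other set of sites either has combined capacity below 32 or cannot fit the demands without splitting one across sites, so {A, B, C} is the only feasible choice of open sites. Minimum: 402.

402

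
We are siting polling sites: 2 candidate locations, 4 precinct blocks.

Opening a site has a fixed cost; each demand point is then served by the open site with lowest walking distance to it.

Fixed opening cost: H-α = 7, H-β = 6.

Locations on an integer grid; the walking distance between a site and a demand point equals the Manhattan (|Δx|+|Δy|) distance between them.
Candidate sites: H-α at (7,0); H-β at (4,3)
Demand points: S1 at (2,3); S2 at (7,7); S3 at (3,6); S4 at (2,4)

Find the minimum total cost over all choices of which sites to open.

Open {H-β}: assign each demand point to its cheapest open site.
  S1→H-β 2, S2→H-β 7, S3→H-β 4, S4→H-β 3
  walking distance 16, fixed 6 → total 22.
Compare {H-α, H-β}: walking distance 16 + fixed 13 = 29.
Compare {H-α}: walking distance 34 + fixed 7 = 41.

22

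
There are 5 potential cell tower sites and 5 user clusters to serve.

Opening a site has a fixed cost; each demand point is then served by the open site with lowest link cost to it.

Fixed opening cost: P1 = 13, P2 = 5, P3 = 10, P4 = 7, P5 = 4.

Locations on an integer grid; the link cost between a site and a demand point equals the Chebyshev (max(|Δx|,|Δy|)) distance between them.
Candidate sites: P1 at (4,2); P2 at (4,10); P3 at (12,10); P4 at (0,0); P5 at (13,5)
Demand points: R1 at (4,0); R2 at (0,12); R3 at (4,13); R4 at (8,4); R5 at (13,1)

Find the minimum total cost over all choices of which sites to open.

34

Open {P2, P5}: assign each demand point to its cheapest open site.
  R1→P5 9, R2→P2 4, R3→P2 3, R4→P5 5, R5→P5 4
  link cost 25, fixed 9 → total 34.
Compare {P2, P4, P5}: link cost 20 + fixed 16 = 36.
Compare {P2}: link cost 32 + fixed 5 = 37.
Compare {P2, P4}: link cost 26 + fixed 12 = 38.
All other subsets cost ≥ 36. Minimum total cost: 34.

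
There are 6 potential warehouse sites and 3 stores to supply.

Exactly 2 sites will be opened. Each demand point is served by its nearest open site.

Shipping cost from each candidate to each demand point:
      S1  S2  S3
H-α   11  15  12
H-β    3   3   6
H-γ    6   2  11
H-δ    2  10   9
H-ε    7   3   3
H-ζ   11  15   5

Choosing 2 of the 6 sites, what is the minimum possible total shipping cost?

8

Open {H-δ, H-ε}.
  S1→H-δ 2, S2→H-ε 3, S3→H-ε 3  ⇒ total 8.
Compare {H-β, H-ε}: total 9.
Compare {H-β, H-γ}: total 11.
No size-2 selection does better; minimum is 8.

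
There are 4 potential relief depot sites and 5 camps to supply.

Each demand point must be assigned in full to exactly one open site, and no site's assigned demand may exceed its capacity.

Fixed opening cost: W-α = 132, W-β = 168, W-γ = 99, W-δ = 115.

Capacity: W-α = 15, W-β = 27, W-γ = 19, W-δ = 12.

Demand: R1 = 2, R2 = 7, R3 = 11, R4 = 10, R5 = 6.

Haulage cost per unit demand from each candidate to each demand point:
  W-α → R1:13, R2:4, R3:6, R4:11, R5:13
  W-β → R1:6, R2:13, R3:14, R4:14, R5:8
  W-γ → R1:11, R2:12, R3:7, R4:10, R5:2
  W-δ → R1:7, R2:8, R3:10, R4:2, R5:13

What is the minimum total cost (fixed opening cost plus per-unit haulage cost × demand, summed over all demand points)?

Open {W-α, W-γ, W-δ}; cheapest assignment that respects the capacities:
  W-α (cap 15, load 7): R2 — cost 7×4 = 28
  W-γ (cap 19, load 17): R3, R5 — cost 11×7 + 6×2 = 89
  W-δ (cap 12, load 12): R1, R4 — cost 2×7 + 10×2 = 34
  Shipping 151, fixed 346 → total 497.
  Any other capacity-feasible assignment to {W-α, W-γ, W-δ} ships for at least 151.
Compare {W-β, W-γ, W-δ}: its best feasible assignment gives total 594.
Compare {W-β, W-γ}: its best feasible assignment gives total 599.
Every other set of open sites that can feasibly serve all demand totals ≥ 594 even under its best assignment. Minimum: 497.

497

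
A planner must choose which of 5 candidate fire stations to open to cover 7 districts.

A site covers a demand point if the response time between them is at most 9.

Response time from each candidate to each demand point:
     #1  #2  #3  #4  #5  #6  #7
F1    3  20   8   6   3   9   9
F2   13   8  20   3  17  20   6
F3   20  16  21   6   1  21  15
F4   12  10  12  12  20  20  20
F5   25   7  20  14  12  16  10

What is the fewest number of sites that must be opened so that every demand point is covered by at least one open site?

Coverage sets (demand points within 9 of each site):
  F1: {#1, #3, #4, #5, #6, #7}
  F2: {#2, #4, #7}
  F3: {#4, #5}
  F4: {}
  F5: {#2}
No single site covers all 7 demand points.
But {F1, F2} covers everything, so the minimum is 2.

2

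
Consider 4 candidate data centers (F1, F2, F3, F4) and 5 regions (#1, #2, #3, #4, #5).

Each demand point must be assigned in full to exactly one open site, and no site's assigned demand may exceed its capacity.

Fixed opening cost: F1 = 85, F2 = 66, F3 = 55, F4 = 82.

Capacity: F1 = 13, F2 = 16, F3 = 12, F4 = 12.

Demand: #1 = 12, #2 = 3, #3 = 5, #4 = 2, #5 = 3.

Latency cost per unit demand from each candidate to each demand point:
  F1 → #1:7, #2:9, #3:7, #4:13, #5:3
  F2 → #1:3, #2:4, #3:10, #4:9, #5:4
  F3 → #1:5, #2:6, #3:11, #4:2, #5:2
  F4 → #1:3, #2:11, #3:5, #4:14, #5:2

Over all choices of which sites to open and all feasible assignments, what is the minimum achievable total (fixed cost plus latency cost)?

Open {F2, F3}; cheapest assignment that respects the capacities:
  F2 (cap 16, load 15): #1, #2 — cost 12×3 + 3×4 = 48
  F3 (cap 12, load 10): #3, #4, #5 — cost 5×11 + 2×2 + 3×2 = 65
  Shipping 113, fixed 121 → total 234.
  Any other capacity-feasible assignment to {F2, F3} ships for at least 113.
Compare {F2, F4}: its best feasible assignment gives total 255.
Compare {F1, F2}: its best feasible assignment gives total 269.
Every other set of open sites that can feasibly serve all demand totals ≥ 255 even under its best assignment. Minimum: 234.

234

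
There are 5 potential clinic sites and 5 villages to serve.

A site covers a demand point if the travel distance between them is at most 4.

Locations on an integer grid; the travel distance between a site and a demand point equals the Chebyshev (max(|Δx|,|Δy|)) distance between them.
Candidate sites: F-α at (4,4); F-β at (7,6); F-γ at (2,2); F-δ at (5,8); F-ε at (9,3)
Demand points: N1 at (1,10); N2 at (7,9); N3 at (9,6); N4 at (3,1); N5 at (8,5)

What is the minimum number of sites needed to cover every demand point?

Coverage sets (demand points within 4 of each site):
  F-α: {N4, N5}
  F-β: {N2, N3, N5}
  F-γ: {N4}
  F-δ: {N1, N2, N3, N5}
  F-ε: {N3, N5}
No single site covers all 5 demand points.
But {F-α, F-δ} covers everything, so the minimum is 2.

2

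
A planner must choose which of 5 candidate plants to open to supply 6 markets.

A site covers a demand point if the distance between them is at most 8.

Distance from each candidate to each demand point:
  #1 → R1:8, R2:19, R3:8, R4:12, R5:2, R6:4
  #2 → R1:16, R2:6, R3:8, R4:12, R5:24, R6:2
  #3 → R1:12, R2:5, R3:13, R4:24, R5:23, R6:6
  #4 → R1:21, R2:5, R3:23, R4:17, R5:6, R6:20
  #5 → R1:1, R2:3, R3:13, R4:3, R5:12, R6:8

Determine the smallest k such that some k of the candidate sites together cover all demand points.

2

Coverage sets (demand points within 8 of each site):
  #1: {R1, R3, R5, R6}
  #2: {R2, R3, R6}
  #3: {R2, R6}
  #4: {R2, R5}
  #5: {R1, R2, R4, R6}
No single site covers all 6 demand points.
But {#1, #5} covers everything, so the minimum is 2.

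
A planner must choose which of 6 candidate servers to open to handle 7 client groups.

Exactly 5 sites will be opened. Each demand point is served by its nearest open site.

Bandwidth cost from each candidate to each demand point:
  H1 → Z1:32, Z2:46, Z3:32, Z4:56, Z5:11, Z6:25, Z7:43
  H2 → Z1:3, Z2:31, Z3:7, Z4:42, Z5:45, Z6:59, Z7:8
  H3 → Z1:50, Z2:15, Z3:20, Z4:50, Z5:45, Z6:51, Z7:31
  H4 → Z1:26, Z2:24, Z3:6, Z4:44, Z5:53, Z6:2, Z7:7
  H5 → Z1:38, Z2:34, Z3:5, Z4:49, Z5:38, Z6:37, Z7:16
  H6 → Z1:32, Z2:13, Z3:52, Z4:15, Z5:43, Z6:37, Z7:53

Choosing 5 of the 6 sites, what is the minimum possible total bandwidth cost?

Open {H1, H2, H4, H5, H6}.
  Z1→H2 3, Z2→H6 13, Z3→H5 5, Z4→H6 15, Z5→H1 11, Z6→H4 2, Z7→H4 7  ⇒ total 56.
Compare {H1, H2, H3, H4, H6}: total 57.
Compare {H1, H3, H4, H5, H6}: total 79.
No size-5 selection does better; minimum is 56.

56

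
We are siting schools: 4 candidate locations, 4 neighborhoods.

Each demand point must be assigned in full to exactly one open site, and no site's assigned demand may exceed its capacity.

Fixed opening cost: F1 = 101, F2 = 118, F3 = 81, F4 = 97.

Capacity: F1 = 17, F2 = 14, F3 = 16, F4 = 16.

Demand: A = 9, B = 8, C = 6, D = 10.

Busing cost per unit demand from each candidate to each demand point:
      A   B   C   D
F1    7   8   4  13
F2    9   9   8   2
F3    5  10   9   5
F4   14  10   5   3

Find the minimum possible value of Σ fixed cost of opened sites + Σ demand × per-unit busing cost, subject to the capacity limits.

385

Open {F1, F4}; cheapest assignment that respects the capacities:
  F1 (cap 17, load 17): A, B — cost 9×7 + 8×8 = 127
  F4 (cap 16, load 16): C, D — cost 6×5 + 10×3 = 60
  Shipping 187, fixed 198 → total 385.
  Any other capacity-feasible assignment to {F1, F4} ships for at least 187.
Compare {F1, F3}: its best feasible assignment gives total 413.
Compare {F1, F3, F4}: its best feasible assignment gives total 442.
Every other set of open sites that can feasibly serve all demand totals ≥ 413 even under its best assignment. Minimum: 385.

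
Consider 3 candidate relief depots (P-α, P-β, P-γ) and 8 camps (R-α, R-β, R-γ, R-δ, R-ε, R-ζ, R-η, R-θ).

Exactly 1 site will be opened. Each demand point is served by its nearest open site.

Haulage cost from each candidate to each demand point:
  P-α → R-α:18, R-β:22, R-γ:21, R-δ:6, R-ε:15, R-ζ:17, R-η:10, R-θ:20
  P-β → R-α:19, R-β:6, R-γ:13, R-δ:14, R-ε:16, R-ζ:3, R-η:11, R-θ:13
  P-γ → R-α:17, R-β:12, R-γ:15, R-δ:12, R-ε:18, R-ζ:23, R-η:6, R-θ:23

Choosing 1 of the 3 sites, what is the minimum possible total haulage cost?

Open {P-β}.
  R-α→P-β 19, R-β→P-β 6, R-γ→P-β 13, R-δ→P-β 14, R-ε→P-β 16, R-ζ→P-β 3, R-η→P-β 11, R-θ→P-β 13  ⇒ total 95.
Compare {P-γ}: total 126.
Compare {P-α}: total 129.

95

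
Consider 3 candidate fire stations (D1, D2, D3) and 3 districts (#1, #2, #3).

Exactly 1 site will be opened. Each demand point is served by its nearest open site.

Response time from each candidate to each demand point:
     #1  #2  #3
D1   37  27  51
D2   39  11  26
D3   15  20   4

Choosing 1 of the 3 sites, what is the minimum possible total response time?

Open {D3}.
  #1→D3 15, #2→D3 20, #3→D3 4  ⇒ total 39.
Compare {D2}: total 76.
Compare {D1}: total 115.

39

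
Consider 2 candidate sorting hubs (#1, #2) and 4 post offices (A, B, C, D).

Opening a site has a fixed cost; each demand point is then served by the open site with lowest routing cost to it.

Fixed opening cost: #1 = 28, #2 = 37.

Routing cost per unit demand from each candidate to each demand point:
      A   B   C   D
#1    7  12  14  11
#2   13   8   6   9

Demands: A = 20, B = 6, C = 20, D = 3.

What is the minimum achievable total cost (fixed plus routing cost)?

Open {#1, #2}: assign each demand point to its cheapest open site.
  A→#1 20×7=140, B→#2 6×8=48, C→#2 20×6=120, D→#2 3×9=27
  routing cost 335, fixed 65 → total 400.
Compare {#2}: routing cost 455 + fixed 37 = 492.
Compare {#1}: routing cost 525 + fixed 28 = 553.

400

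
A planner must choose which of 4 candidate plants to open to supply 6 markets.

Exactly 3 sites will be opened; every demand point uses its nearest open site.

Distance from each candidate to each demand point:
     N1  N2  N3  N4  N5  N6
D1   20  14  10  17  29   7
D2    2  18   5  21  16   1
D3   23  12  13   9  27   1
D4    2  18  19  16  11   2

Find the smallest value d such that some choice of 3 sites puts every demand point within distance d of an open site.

12

Open {D1, D3, D4}.
  Farthest demand point is N2 at distance 12 (to D3); all others are ≤ 12.
With {D2, D3, D4} the worst case is 12.
With {D1, D2, D3} the worst case is 16.
No size-3 selection achieves below 12.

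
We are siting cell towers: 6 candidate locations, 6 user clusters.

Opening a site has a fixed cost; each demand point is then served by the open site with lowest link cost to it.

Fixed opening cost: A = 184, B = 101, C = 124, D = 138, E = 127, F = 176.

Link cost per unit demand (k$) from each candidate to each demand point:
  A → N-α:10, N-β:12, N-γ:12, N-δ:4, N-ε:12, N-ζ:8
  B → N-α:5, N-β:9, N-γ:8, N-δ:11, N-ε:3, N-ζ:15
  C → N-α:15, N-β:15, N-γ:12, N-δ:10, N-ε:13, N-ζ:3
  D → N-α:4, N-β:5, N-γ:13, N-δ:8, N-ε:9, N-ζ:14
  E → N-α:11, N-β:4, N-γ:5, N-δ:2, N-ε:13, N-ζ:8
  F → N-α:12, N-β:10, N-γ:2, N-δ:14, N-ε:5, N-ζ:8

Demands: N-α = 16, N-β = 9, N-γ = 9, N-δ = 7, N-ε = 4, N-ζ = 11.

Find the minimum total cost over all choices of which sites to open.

503

Open {B, E}: assign each demand point to its cheapest open site.
  N-α→B 16×5=80, N-β→E 9×4=36, N-γ→E 9×5=45, N-δ→E 7×2=14, N-ε→B 4×3=12, N-ζ→E 11×8=88
  link cost 275, fixed 228 → total 503.
Compare {E}: link cost 411 + fixed 127 = 538.
Compare {D, E}: link cost 283 + fixed 265 = 548.
Compare {B, C, E}: link cost 220 + fixed 352 = 572.
All other subsets cost ≥ 538. Minimum total cost: 503.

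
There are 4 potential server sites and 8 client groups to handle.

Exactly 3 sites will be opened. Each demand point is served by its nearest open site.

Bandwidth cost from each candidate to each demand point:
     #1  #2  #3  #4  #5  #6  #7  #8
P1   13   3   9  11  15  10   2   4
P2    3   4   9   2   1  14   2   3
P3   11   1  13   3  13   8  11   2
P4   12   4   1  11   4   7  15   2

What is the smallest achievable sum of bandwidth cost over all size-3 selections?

19

Open {P2, P3, P4}.
  #1→P2 3, #2→P3 1, #3→P4 1, #4→P2 2, #5→P2 1, #6→P4 7, #7→P2 2, #8→P3 2  ⇒ total 19.
Compare {P1, P2, P4}: total 21.
Compare {P1, P2, P3}: total 28.
No size-3 selection does better; minimum is 19.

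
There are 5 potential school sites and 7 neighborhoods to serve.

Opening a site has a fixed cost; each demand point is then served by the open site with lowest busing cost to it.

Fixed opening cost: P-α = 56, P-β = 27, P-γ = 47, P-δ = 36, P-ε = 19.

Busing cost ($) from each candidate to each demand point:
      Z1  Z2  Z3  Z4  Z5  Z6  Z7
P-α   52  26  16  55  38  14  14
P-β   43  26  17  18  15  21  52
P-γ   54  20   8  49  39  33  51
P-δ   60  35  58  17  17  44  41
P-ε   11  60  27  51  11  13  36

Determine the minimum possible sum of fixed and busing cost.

178

Open {P-β, P-ε}: assign each demand point to its cheapest open site.
  Z1→P-ε 11, Z2→P-β 26, Z3→P-β 17, Z4→P-β 18, Z5→P-ε 11, Z6→P-ε 13, Z7→P-ε 36
  busing cost 132, fixed 46 → total 178.
Compare {P-δ, P-ε}: busing cost 150 + fixed 55 = 205.
Compare {P-β, P-γ, P-ε}: busing cost 117 + fixed 93 = 210.
Compare {P-α, P-β, P-ε}: busing cost 109 + fixed 102 = 211.
All other subsets cost ≥ 205. Minimum total cost: 178.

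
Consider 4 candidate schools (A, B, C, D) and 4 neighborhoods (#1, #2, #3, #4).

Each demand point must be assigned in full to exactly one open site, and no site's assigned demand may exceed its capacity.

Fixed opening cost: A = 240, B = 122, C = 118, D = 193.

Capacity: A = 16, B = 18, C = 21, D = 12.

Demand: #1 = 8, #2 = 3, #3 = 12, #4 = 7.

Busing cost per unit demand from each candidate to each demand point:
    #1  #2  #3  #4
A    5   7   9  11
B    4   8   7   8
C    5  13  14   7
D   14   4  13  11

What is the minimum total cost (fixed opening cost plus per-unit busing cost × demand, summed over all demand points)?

Open {B, C}; cheapest assignment that respects the capacities:
  B (cap 18, load 15): #2, #3 — cost 3×8 + 12×7 = 108
  C (cap 21, load 15): #1, #4 — cost 8×5 + 7×7 = 89
  Shipping 197, fixed 240 → total 437.
  Any other capacity-feasible assignment to {B, C} ships for at least 197.
Compare {A, C}: its best feasible assignment gives total 576.
Compare {A, B}: its best feasible assignment gives total 579.
Every other set of open sites that can feasibly serve all demand totals ≥ 576 even under its best assignment. Minimum: 437.

437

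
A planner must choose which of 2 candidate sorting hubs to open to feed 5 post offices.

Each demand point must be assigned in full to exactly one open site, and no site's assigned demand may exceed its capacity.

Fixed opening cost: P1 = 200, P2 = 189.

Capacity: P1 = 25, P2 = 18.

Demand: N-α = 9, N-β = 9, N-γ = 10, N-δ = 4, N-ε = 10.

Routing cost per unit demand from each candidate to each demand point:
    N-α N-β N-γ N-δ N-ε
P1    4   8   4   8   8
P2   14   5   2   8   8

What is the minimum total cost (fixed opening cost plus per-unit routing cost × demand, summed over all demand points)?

712

Open {P1, P2}; cheapest assignment that respects the capacities:
  P1 (cap 25, load 24): N-γ, N-δ, N-ε — cost 10×4 + 4×8 + 10×8 = 152
  P2 (cap 18, load 18): N-α, N-β — cost 9×14 + 9×5 = 171
  Shipping 323, fixed 389 → total 712.
  Any other capacity-feasible assignment to {P1, P2} ships for at least 323.
Total demand is 42 and no other set of sites has combined capacity ≥ 42, so {P1, P2} is the only feasible choice of open sites. Minimum: 712.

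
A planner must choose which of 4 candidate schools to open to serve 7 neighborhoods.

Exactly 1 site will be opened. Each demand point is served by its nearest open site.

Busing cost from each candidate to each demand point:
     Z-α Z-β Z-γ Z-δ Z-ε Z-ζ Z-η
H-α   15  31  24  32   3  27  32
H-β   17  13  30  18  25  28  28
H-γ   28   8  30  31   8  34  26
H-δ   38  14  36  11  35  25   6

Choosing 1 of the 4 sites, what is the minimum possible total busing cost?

159

Open {H-β}.
  Z-α→H-β 17, Z-β→H-β 13, Z-γ→H-β 30, Z-δ→H-β 18, Z-ε→H-β 25, Z-ζ→H-β 28, Z-η→H-β 28  ⇒ total 159.
Compare {H-α}: total 164.
Compare {H-γ}: total 165.
No size-1 selection does better; minimum is 159.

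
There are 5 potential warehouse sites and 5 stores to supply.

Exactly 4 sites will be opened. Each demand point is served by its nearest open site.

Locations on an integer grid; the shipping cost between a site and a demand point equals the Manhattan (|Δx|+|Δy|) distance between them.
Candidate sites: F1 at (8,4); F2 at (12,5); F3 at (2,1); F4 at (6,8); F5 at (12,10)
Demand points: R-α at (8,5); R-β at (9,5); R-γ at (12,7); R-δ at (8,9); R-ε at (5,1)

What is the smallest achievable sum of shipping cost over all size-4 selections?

Open {F1, F2, F3, F4}.
  R-α→F1 1, R-β→F1 2, R-γ→F2 2, R-δ→F4 3, R-ε→F3 3  ⇒ total 11.
Compare {F1, F3, F4, F5}: total 12.
Compare {F1, F2, F3, F5}: total 13.
No size-4 selection does better; minimum is 11.

11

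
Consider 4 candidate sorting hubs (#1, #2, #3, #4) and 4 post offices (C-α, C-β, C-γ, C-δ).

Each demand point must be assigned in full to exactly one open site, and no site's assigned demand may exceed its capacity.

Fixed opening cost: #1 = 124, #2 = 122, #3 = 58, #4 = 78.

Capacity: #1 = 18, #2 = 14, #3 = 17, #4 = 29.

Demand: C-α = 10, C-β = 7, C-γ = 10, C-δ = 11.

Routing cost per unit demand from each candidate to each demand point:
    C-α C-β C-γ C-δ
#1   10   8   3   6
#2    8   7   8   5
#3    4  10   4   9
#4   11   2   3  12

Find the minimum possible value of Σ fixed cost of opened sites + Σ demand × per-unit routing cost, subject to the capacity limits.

Open {#3, #4}; cheapest assignment that respects the capacities:
  #3 (cap 17, load 10): C-α — cost 10×4 = 40
  #4 (cap 29, load 28): C-β, C-γ, C-δ — cost 7×2 + 10×3 + 11×12 = 176
  Shipping 216, fixed 136 → total 352.
  Any other capacity-feasible assignment to {#3, #4} ships for at least 216.
Compare {#2, #3, #4}: its best feasible assignment gives total 397.
Compare {#2, #4}: its best feasible assignment gives total 409.
Every other set of open sites that can feasibly serve all demand totals ≥ 397 even under its best assignment. Minimum: 352.

352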